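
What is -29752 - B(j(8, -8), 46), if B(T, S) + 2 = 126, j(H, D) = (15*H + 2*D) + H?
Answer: -29876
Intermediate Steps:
j(H, D) = 2*D + 16*H (j(H, D) = (2*D + 15*H) + H = 2*D + 16*H)
B(T, S) = 124 (B(T, S) = -2 + 126 = 124)
-29752 - B(j(8, -8), 46) = -29752 - 1*124 = -29752 - 124 = -29876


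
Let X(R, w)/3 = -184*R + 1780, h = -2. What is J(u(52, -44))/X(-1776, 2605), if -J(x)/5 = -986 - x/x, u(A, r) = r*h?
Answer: 1645/328564 ≈ 0.0050066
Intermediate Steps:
X(R, w) = 5340 - 552*R (X(R, w) = 3*(-184*R + 1780) = 3*(1780 - 184*R) = 5340 - 552*R)
u(A, r) = -2*r (u(A, r) = r*(-2) = -2*r)
J(x) = 4935 (J(x) = -5*(-986 - x/x) = -5*(-986 - 1*1) = -5*(-986 - 1) = -5*(-987) = 4935)
J(u(52, -44))/X(-1776, 2605) = 4935/(5340 - 552*(-1776)) = 4935/(5340 + 980352) = 4935/985692 = 4935*(1/985692) = 1645/328564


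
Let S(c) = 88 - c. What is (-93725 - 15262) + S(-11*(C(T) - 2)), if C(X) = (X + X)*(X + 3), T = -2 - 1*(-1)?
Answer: -108965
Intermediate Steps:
T = -1 (T = -2 + 1 = -1)
C(X) = 2*X*(3 + X) (C(X) = (2*X)*(3 + X) = 2*X*(3 + X))
(-93725 - 15262) + S(-11*(C(T) - 2)) = (-93725 - 15262) + (88 - (-11)*(2*(-1)*(3 - 1) - 2)) = -108987 + (88 - (-11)*(2*(-1)*2 - 2)) = -108987 + (88 - (-11)*(-4 - 2)) = -108987 + (88 - (-11)*(-6)) = -108987 + (88 - 1*66) = -108987 + (88 - 66) = -108987 + 22 = -108965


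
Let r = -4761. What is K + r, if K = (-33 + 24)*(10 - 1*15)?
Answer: -4716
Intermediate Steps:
K = 45 (K = -9*(10 - 15) = -9*(-5) = 45)
K + r = 45 - 4761 = -4716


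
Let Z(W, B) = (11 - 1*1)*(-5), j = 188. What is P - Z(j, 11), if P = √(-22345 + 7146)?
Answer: 50 + I*√15199 ≈ 50.0 + 123.28*I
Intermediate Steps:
Z(W, B) = -50 (Z(W, B) = (11 - 1)*(-5) = 10*(-5) = -50)
P = I*√15199 (P = √(-15199) = I*√15199 ≈ 123.28*I)
P - Z(j, 11) = I*√15199 - 1*(-50) = I*√15199 + 50 = 50 + I*√15199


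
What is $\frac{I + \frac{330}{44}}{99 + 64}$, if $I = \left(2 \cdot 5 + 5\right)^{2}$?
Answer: $\frac{465}{326} \approx 1.4264$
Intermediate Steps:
$I = 225$ ($I = \left(10 + 5\right)^{2} = 15^{2} = 225$)
$\frac{I + \frac{330}{44}}{99 + 64} = \frac{225 + \frac{330}{44}}{99 + 64} = \frac{225 + 330 \cdot \frac{1}{44}}{163} = \left(225 + \frac{15}{2}\right) \frac{1}{163} = \frac{465}{2} \cdot \frac{1}{163} = \frac{465}{326}$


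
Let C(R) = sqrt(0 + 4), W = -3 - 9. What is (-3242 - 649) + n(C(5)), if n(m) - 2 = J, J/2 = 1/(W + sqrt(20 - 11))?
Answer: -35003/9 ≈ -3889.2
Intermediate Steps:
W = -12
C(R) = 2 (C(R) = sqrt(4) = 2)
J = -2/9 (J = 2/(-12 + sqrt(20 - 11)) = 2/(-12 + sqrt(9)) = 2/(-12 + 3) = 2/(-9) = 2*(-1/9) = -2/9 ≈ -0.22222)
n(m) = 16/9 (n(m) = 2 - 2/9 = 16/9)
(-3242 - 649) + n(C(5)) = (-3242 - 649) + 16/9 = -3891 + 16/9 = -35003/9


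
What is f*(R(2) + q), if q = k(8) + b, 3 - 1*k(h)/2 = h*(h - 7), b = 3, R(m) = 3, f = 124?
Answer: -496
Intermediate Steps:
k(h) = 6 - 2*h*(-7 + h) (k(h) = 6 - 2*h*(h - 7) = 6 - 2*h*(-7 + h))
q = -7 (q = (6 - 2*8² + 14*8) + 3 = (6 - 2*64 + 112) + 3 = (6 - 128 + 112) + 3 = -10 + 3 = -7)
f*(R(2) + q) = 124*(3 - 7) = 124*(-4) = -496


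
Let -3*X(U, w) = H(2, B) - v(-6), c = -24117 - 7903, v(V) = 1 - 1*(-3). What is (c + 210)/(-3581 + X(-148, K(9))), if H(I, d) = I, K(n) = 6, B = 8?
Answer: 95430/10741 ≈ 8.8846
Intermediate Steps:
v(V) = 4 (v(V) = 1 + 3 = 4)
c = -32020
X(U, w) = 2/3 (X(U, w) = -(2 - 1*4)/3 = -(2 - 4)/3 = -1/3*(-2) = 2/3)
(c + 210)/(-3581 + X(-148, K(9))) = (-32020 + 210)/(-3581 + 2/3) = -31810/(-10741/3) = -31810*(-3/10741) = 95430/10741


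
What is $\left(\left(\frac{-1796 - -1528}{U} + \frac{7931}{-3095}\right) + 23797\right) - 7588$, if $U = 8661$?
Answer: $\frac{434425611304}{26805795} \approx 16206.0$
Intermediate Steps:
$\left(\left(\frac{-1796 - -1528}{U} + \frac{7931}{-3095}\right) + 23797\right) - 7588 = \left(\left(\frac{-1796 - -1528}{8661} + \frac{7931}{-3095}\right) + 23797\right) - 7588 = \left(\left(\left(-1796 + 1528\right) \frac{1}{8661} + 7931 \left(- \frac{1}{3095}\right)\right) + 23797\right) - 7588 = \left(\left(\left(-268\right) \frac{1}{8661} - \frac{7931}{3095}\right) + 23797\right) - 7588 = \left(\left(- \frac{268}{8661} - \frac{7931}{3095}\right) + 23797\right) - 7588 = \left(- \frac{69519851}{26805795} + 23797\right) - 7588 = \frac{637827983764}{26805795} - 7588 = \frac{434425611304}{26805795}$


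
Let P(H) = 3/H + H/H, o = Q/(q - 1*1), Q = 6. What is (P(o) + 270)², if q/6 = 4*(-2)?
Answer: 243049/4 ≈ 60762.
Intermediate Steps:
q = -48 (q = 6*(4*(-2)) = 6*(-8) = -48)
o = -6/49 (o = 6/(-48 - 1*1) = 6/(-48 - 1) = 6/(-49) = 6*(-1/49) = -6/49 ≈ -0.12245)
P(H) = 1 + 3/H (P(H) = 3/H + 1 = 1 + 3/H)
(P(o) + 270)² = ((3 - 6/49)/(-6/49) + 270)² = (-49/6*141/49 + 270)² = (-47/2 + 270)² = (493/2)² = 243049/4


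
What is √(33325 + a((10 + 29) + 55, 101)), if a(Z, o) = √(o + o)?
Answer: √(33325 + √202) ≈ 182.59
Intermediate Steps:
a(Z, o) = √2*√o (a(Z, o) = √(2*o) = √2*√o)
√(33325 + a((10 + 29) + 55, 101)) = √(33325 + √2*√101) = √(33325 + √202)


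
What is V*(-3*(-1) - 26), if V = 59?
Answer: -1357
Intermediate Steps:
V*(-3*(-1) - 26) = 59*(-3*(-1) - 26) = 59*(3 - 26) = 59*(-23) = -1357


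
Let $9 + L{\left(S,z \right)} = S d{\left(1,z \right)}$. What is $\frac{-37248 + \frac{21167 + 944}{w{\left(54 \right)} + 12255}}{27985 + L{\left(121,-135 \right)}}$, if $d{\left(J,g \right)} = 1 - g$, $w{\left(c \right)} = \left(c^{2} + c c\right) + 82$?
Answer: $- \frac{676736801}{807285008} \approx -0.83829$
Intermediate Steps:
$w{\left(c \right)} = 82 + 2 c^{2}$ ($w{\left(c \right)} = \left(c^{2} + c^{2}\right) + 82 = 2 c^{2} + 82 = 82 + 2 c^{2}$)
$L{\left(S,z \right)} = -9 + S \left(1 - z\right)$
$\frac{-37248 + \frac{21167 + 944}{w{\left(54 \right)} + 12255}}{27985 + L{\left(121,-135 \right)}} = \frac{-37248 + \frac{21167 + 944}{\left(82 + 2 \cdot 54^{2}\right) + 12255}}{27985 - \left(-112 - 16335\right)} = \frac{-37248 + \frac{22111}{\left(82 + 2 \cdot 2916\right) + 12255}}{27985 + \left(-9 + 121 + 16335\right)} = \frac{-37248 + \frac{22111}{\left(82 + 5832\right) + 12255}}{27985 + 16447} = \frac{-37248 + \frac{22111}{5914 + 12255}}{44432} = \left(-37248 + \frac{22111}{18169}\right) \frac{1}{44432} = \left(- \frac{676736801}{18169}\right) \frac{1}{44432} = - \frac{676736801}{807285008}$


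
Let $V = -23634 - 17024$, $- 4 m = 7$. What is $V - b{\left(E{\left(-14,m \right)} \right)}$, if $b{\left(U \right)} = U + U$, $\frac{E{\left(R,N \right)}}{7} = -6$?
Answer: $-40574$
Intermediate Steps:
$m = - \frac{7}{4}$ ($m = \left(- \frac{1}{4}\right) 7 = - \frac{7}{4} \approx -1.75$)
$E{\left(R,N \right)} = -42$ ($E{\left(R,N \right)} = 7 \left(-6\right) = -42$)
$b{\left(U \right)} = 2 U$
$V = -40658$
$V - b{\left(E{\left(-14,m \right)} \right)} = -40658 - 2 \left(-42\right) = -40658 - -84 = -40658 + 84 = -40574$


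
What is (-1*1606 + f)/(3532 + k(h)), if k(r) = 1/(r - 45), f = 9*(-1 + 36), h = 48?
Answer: -3873/10597 ≈ -0.36548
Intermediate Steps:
f = 315 (f = 9*35 = 315)
k(r) = 1/(-45 + r)
(-1*1606 + f)/(3532 + k(h)) = (-1*1606 + 315)/(3532 + 1/(-45 + 48)) = (-1606 + 315)/(3532 + 1/3) = -1291/(3532 + 1/3) = -1291/10597/3 = -1291*3/10597 = -3873/10597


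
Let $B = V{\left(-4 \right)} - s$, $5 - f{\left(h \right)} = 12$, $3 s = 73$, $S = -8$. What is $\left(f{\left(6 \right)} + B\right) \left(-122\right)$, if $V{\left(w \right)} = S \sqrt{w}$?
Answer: $\frac{11468}{3} + 1952 i \approx 3822.7 + 1952.0 i$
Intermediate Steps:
$s = \frac{73}{3}$ ($s = \frac{1}{3} \cdot 73 = \frac{73}{3} \approx 24.333$)
$f{\left(h \right)} = -7$ ($f{\left(h \right)} = 5 - 12 = -7$)
$V{\left(w \right)} = - 8 \sqrt{w}$
$B = - \frac{73}{3} - 16 i$ ($B = - 8 \sqrt{-4} - \frac{73}{3} = - 8 \cdot 2 i - \frac{73}{3} = - 16 i - \frac{73}{3} = - \frac{73}{3} - 16 i \approx -24.333 - 16.0 i$)
$\left(f{\left(6 \right)} + B\right) \left(-122\right) = \left(-7 - \left(\frac{73}{3} + 16 i\right)\right) \left(-122\right) = \left(- \frac{94}{3} - 16 i\right) \left(-122\right) = \frac{11468}{3} + 1952 i$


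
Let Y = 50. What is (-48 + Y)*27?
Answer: 54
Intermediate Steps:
(-48 + Y)*27 = (-48 + 50)*27 = 2*27 = 54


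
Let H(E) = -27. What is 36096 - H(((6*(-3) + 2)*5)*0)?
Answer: 36123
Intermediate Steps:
36096 - H(((6*(-3) + 2)*5)*0) = 36096 - 1*(-27) = 36096 + 27 = 36123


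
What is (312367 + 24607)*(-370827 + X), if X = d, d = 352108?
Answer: -6307816306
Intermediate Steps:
X = 352108
(312367 + 24607)*(-370827 + X) = (312367 + 24607)*(-370827 + 352108) = 336974*(-18719) = -6307816306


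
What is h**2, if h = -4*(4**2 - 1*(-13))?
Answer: 13456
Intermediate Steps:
h = -116 (h = -4*(16 + 13) = -4*29 = -116)
h**2 = (-116)**2 = 13456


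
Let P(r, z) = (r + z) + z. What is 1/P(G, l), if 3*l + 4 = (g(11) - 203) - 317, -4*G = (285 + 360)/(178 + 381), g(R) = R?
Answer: -52/17799 ≈ -0.0029215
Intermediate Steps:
G = -15/52 (G = -(285 + 360)/(4*(178 + 381)) = -645/(4*559) = -¼*15/13 = -15/52 ≈ -0.28846)
l = -171 (l = -4/3 + ((11 - 203) - 317)/3 = -4/3 + (-192 - 317)/3 = -4/3 + (⅓)*(-509) = -4/3 - 509/3 = -171)
P(r, z) = r + 2*z
1/P(G, l) = 1/(-15/52 + 2*(-171)) = 1/(-15/52 - 342) = 1/(-17799/52) = -52/17799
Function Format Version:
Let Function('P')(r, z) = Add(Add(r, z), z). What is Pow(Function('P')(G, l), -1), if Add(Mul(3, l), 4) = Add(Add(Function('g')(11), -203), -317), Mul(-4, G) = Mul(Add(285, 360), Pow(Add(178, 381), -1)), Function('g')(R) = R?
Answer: Rational(-52, 17799) ≈ -0.0029215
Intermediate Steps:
G = Rational(-15, 52) (G = Mul(Rational(-1, 4), Mul(Add(285, 360), Pow(Add(178, 381), -1))) = Mul(Rational(-1, 4), Mul(645, Pow(559, -1))) = Mul(Rational(-1, 4), Mul(645, Rational(1, 559))) = Mul(Rational(-1, 4), Rational(15, 13)) = Rational(-15, 52) ≈ -0.28846)
l = -171 (l = Add(Rational(-4, 3), Mul(Rational(1, 3), Add(Add(11, -203), -317))) = Add(Rational(-4, 3), Mul(Rational(1, 3), Add(-192, -317))) = Add(Rational(-4, 3), Mul(Rational(1, 3), -509)) = Add(Rational(-4, 3), Rational(-509, 3)) = -171)
Function('P')(r, z) = Add(r, Mul(2, z))
Pow(Function('P')(G, l), -1) = Pow(Add(Rational(-15, 52), Mul(2, -171)), -1) = Pow(Add(Rational(-15, 52), -342), -1) = Pow(Rational(-17799, 52), -1) = Rational(-52, 17799)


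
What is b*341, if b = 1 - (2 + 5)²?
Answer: -16368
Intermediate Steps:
b = -48 (b = 1 - 1*7² = 1 - 1*49 = 1 - 49 = -48)
b*341 = -48*341 = -16368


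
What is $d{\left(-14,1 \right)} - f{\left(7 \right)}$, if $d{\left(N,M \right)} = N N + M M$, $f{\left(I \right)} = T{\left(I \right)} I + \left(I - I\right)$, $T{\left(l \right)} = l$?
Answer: $148$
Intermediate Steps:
$f{\left(I \right)} = I^{2}$ ($f{\left(I \right)} = I I + \left(I - I\right) = I^{2} + 0 = I^{2}$)
$d{\left(N,M \right)} = M^{2} + N^{2}$ ($d{\left(N,M \right)} = N^{2} + M^{2} = M^{2} + N^{2}$)
$d{\left(-14,1 \right)} - f{\left(7 \right)} = \left(1^{2} + \left(-14\right)^{2}\right) - 7^{2} = \left(1 + 196\right) - 49 = 197 - 49 = 148$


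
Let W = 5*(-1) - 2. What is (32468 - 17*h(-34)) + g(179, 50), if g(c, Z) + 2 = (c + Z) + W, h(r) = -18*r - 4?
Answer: 22352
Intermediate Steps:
h(r) = -4 - 18*r
W = -7 (W = -5 - 2 = -7)
g(c, Z) = -9 + Z + c (g(c, Z) = -2 + ((c + Z) - 7) = -2 + ((Z + c) - 7) = -2 + (-7 + Z + c) = -9 + Z + c)
(32468 - 17*h(-34)) + g(179, 50) = (32468 - 17*(-4 - 18*(-34))) + (-9 + 50 + 179) = (32468 - 17*(-4 + 612)) + 220 = (32468 - 17*608) + 220 = (32468 - 10336) + 220 = 22132 + 220 = 22352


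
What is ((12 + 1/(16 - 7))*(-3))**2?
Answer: 11881/9 ≈ 1320.1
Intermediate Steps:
((12 + 1/(16 - 7))*(-3))**2 = ((12 + 1/9)*(-3))**2 = ((109/9)*(-3))**2 = (-109/3)**2 = 11881/9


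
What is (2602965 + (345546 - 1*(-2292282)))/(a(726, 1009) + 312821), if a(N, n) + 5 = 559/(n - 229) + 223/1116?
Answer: 14621812470/872759197 ≈ 16.754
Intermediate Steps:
a(N, n) = -5357/1116 + 559/(-229 + n) (a(N, n) = -5 + (559/(n - 229) + 223/1116) = -5 + (559/(-229 + n) + 223*(1/1116)) = -5 + (559/(-229 + n) + 223/1116) = -5 + (223/1116 + 559/(-229 + n)) = -5357/1116 + 559/(-229 + n))
(2602965 + (345546 - 1*(-2292282)))/(a(726, 1009) + 312821) = (2602965 + (345546 - 1*(-2292282)))/((1850597 - 5357*1009)/(1116*(-229 + 1009)) + 312821) = (2602965 + (345546 + 2292282))/((1/1116)*(1850597 - 5405213)/780 + 312821) = (2602965 + 2637828)/((1/1116)*(1/780)*(-3554616) + 312821) = 5240793/(-11393/2790 + 312821) = 5240793/(872759197/2790) = 5240793*(2790/872759197) = 14621812470/872759197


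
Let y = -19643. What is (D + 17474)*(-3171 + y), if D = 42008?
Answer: -1357022348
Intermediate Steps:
(D + 17474)*(-3171 + y) = (42008 + 17474)*(-3171 - 19643) = 59482*(-22814) = -1357022348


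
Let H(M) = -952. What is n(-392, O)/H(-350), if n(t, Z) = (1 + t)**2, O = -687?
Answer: -8993/56 ≈ -160.59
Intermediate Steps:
n(-392, O)/H(-350) = (1 - 392)**2/(-952) = (-391)**2*(-1/952) = 152881*(-1/952) = -8993/56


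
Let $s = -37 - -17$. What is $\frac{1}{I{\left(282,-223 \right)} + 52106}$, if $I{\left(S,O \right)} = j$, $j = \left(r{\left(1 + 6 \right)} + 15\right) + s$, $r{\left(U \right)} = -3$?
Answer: $\frac{1}{52098} \approx 1.9195 \cdot 10^{-5}$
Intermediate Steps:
$s = -20$ ($s = -37 + 17 = -20$)
$j = -8$ ($j = \left(-3 + 15\right) - 20 = 12 - 20 = -8$)
$I{\left(S,O \right)} = -8$
$\frac{1}{I{\left(282,-223 \right)} + 52106} = \frac{1}{-8 + 52106} = \frac{1}{52098}$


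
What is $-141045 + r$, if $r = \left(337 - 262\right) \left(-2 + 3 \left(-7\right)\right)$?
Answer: $-142770$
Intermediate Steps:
$r = -1725$ ($r = 75 \left(-2 - 21\right) = 75 \left(-23\right) = -1725$)
$-141045 + r = -141045 - 1725 = -142770$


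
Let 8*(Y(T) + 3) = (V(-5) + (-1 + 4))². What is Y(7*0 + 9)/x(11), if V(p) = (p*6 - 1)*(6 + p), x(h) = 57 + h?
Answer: 95/68 ≈ 1.3971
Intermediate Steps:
V(p) = (-1 + 6*p)*(6 + p) (V(p) = (6*p - 1)*(6 + p) = (-1 + 6*p)*(6 + p))
Y(T) = 95 (Y(T) = -3 + ((-6 + 6*(-5)² + 35*(-5)) + (-1 + 4))²/8 = -3 + ((-6 + 6*25 - 175) + 3)²/8 = -3 + ((-6 + 150 - 175) + 3)²/8 = -3 + (-31 + 3)²/8 = -3 + (⅛)*(-28)² = -3 + (⅛)*784 = -3 + 98 = 95)
Y(7*0 + 9)/x(11) = 95/(57 + 11) = 95/68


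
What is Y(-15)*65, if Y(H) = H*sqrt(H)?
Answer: -975*I*sqrt(15) ≈ -3776.2*I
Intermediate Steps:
Y(H) = H**(3/2)
Y(-15)*65 = (-15)**(3/2)*65 = -15*I*sqrt(15)*65 = -975*I*sqrt(15)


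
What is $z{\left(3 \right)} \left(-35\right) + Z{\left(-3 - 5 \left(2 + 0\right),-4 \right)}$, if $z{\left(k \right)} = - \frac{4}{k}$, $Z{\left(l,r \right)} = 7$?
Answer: $\frac{161}{3} \approx 53.667$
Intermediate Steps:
$z{\left(3 \right)} \left(-35\right) + Z{\left(-3 - 5 \left(2 + 0\right),-4 \right)} = - \frac{4}{3} \left(-35\right) + 7 = \left(-4\right) \frac{1}{3} \left(-35\right) + 7 = \left(- \frac{4}{3}\right) \left(-35\right) + 7 = \frac{140}{3} + 7 = \frac{161}{3}$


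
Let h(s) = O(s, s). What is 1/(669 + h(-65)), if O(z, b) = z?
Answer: 1/604 ≈ 0.0016556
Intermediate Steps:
h(s) = s
1/(669 + h(-65)) = 1/(669 - 65) = 1/604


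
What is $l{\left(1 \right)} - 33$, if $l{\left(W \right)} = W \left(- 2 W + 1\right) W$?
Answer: $-34$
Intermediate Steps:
$l{\left(W \right)} = W^{2} \left(1 - 2 W\right)$ ($l{\left(W \right)} = W \left(1 - 2 W\right) W = W^{2} \left(1 - 2 W\right)$)
$l{\left(1 \right)} - 33 = 1^{2} \left(1 - 2\right) - 33 = 1 \left(1 - 2\right) - 33 = 1 \left(-1\right) - 33 = -1 - 33 = -34$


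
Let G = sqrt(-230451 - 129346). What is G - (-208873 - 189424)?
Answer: 398297 + I*sqrt(359797) ≈ 3.983e+5 + 599.83*I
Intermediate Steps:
G = I*sqrt(359797) (G = sqrt(-359797) = I*sqrt(359797) ≈ 599.83*I)
G - (-208873 - 189424) = I*sqrt(359797) - (-208873 - 189424) = I*sqrt(359797) - 1*(-398297) = I*sqrt(359797) + 398297 = 398297 + I*sqrt(359797)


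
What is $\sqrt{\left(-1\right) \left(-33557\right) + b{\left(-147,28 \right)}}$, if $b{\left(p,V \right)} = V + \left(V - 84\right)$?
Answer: $\sqrt{33529} \approx 183.11$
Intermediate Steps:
$b{\left(p,V \right)} = -84 + 2 V$ ($b{\left(p,V \right)} = V + \left(V - 84\right) = V + \left(-84 + V\right) = -84 + 2 V$)
$\sqrt{\left(-1\right) \left(-33557\right) + b{\left(-147,28 \right)}} = \sqrt{\left(-1\right) \left(-33557\right) + \left(-84 + 2 \cdot 28\right)} = \sqrt{33557 + \left(-84 + 56\right)} = \sqrt{33557 - 28} = \sqrt{33529}$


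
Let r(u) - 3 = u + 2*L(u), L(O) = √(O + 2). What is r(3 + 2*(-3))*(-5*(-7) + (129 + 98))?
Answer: 524*I ≈ 524.0*I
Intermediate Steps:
L(O) = √(2 + O)
r(u) = 3 + u + 2*√(2 + u) (r(u) = 3 + (u + 2*√(2 + u)) = 3 + u + 2*√(2 + u))
r(3 + 2*(-3))*(-5*(-7) + (129 + 98)) = (3 + (3 + 2*(-3)) + 2*√(2 + (3 + 2*(-3))))*(-5*(-7) + (129 + 98)) = (3 + (3 - 6) + 2*√(2 + (3 - 6)))*(35 + 227) = (3 - 3 + 2*√(2 - 3))*262 = (3 - 3 + 2*√(-1))*262 = (3 - 3 + 2*I)*262 = (2*I)*262 = 524*I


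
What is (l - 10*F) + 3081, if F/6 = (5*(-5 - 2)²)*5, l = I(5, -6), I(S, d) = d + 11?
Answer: -70414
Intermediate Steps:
I(S, d) = 11 + d
l = 5 (l = 11 - 6 = 5)
F = 7350 (F = 6*((5*(-5 - 2)²)*5) = 6*((5*(-7)²)*5) = 6*((5*49)*5) = 6*(245*5) = 6*1225 = 7350)
(l - 10*F) + 3081 = (5 - 10*7350) + 3081 = (5 - 73500) + 3081 = -73495 + 3081 = -70414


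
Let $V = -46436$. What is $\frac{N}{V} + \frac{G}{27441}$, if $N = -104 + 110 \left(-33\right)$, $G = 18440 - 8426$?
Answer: $\frac{94579133}{212375046} \approx 0.44534$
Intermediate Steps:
$G = 10014$
$N = -3734$ ($N = -104 - 3630 = -3734$)
$\frac{N}{V} + \frac{G}{27441} = - \frac{3734}{-46436} + \frac{10014}{27441} = \left(-3734\right) \left(- \frac{1}{46436}\right) + 10014 \cdot \frac{1}{27441} = \frac{1867}{23218} + \frac{3338}{9147} = \frac{94579133}{212375046}$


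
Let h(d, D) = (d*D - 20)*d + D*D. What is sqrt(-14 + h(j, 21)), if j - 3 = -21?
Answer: sqrt(7591) ≈ 87.126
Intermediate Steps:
j = -18 (j = 3 - 21 = -18)
h(d, D) = D**2 + d*(-20 + D*d) (h(d, D) = (D*d - 20)*d + D**2 = (-20 + D*d)*d + D**2 = d*(-20 + D*d) + D**2 = D**2 + d*(-20 + D*d))
sqrt(-14 + h(j, 21)) = sqrt(-14 + (21**2 - 20*(-18) + 21*(-18)**2)) = sqrt(-14 + (441 + 360 + 21*324)) = sqrt(-14 + (441 + 360 + 6804)) = sqrt(-14 + 7605) = sqrt(7591)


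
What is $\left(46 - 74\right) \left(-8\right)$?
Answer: $224$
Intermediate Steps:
$\left(46 - 74\right) \left(-8\right) = \left(-28\right) \left(-8\right) = 224$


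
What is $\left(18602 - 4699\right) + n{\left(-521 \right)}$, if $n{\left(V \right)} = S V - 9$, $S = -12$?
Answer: $20146$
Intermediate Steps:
$n{\left(V \right)} = -9 - 12 V$ ($n{\left(V \right)} = - 12 V - 9 = -9 - 12 V$)
$\left(18602 - 4699\right) + n{\left(-521 \right)} = \left(18602 - 4699\right) - -6243 = 13903 + \left(-9 + 6252\right) = 13903 + 6243 = 20146$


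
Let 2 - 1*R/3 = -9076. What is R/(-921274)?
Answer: -13617/460637 ≈ -0.029561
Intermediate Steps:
R = 27234 (R = 6 - 3*(-9076) = 6 + 27228 = 27234)
R/(-921274) = 27234/(-921274) = 27234*(-1/921274) = -13617/460637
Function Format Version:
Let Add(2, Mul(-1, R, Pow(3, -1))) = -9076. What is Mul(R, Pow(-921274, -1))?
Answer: Rational(-13617, 460637) ≈ -0.029561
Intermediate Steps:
R = 27234 (R = Add(6, Mul(-3, -9076)) = Add(6, 27228) = 27234)
Mul(R, Pow(-921274, -1)) = Mul(27234, Pow(-921274, -1)) = Mul(27234, Rational(-1, 921274)) = Rational(-13617, 460637)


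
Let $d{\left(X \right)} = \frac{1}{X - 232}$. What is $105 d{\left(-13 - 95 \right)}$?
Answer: $- \frac{21}{68} \approx -0.30882$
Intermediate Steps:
$d{\left(X \right)} = \frac{1}{-232 + X}$
$105 d{\left(-13 - 95 \right)} = \frac{105}{-232 - 108} = \frac{105}{-340} = 105 \left(- \frac{1}{340}\right) = - \frac{21}{68}$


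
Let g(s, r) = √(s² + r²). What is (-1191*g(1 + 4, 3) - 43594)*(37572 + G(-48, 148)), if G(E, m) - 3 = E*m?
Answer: -1328352774 - 36290961*√34 ≈ -1.5400e+9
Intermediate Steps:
G(E, m) = 3 + E*m
g(s, r) = √(r² + s²)
(-1191*g(1 + 4, 3) - 43594)*(37572 + G(-48, 148)) = (-1191*√(3² + (1 + 4)²) - 43594)*(37572 + (3 - 48*148)) = (-1191*√(9 + 5²) - 43594)*(37572 + (3 - 7104)) = (-1191*√(9 + 25) - 43594)*(37572 - 7101) = (-1191*√34 - 43594)*30471 = (-43594 - 1191*√34)*30471 = -1328352774 - 36290961*√34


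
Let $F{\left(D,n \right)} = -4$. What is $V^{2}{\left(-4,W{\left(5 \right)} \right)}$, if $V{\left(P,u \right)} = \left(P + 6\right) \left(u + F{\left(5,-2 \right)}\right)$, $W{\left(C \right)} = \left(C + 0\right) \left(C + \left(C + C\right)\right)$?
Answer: $20164$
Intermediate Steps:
$W{\left(C \right)} = 3 C^{2}$ ($W{\left(C \right)} = C \left(C + 2 C\right) = C 3 C = 3 C^{2}$)
$V{\left(P,u \right)} = \left(-4 + u\right) \left(6 + P\right)$ ($V{\left(P,u \right)} = \left(P + 6\right) \left(u - 4\right) = \left(6 + P\right) \left(-4 + u\right) = \left(-4 + u\right) \left(6 + P\right)$)
$V^{2}{\left(-4,W{\left(5 \right)} \right)} = \left(-24 - -16 + 6 \cdot 3 \cdot 5^{2} - 4 \cdot 3 \cdot 5^{2}\right)^{2} = \left(-24 + 16 + 6 \cdot 3 \cdot 25 - 4 \cdot 3 \cdot 25\right)^{2} = \left(-24 + 16 + 6 \cdot 75 - 300\right)^{2} = \left(-24 + 16 + 450 - 300\right)^{2} = 142^{2} = 20164$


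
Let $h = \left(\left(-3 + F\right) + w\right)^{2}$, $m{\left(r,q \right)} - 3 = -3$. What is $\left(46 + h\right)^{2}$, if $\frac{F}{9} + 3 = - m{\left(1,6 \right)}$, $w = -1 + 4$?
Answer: $600625$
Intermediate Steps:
$w = 3$
$m{\left(r,q \right)} = 0$ ($m{\left(r,q \right)} = 3 - 3 = 0$)
$F = -27$ ($F = -27 + 9 \left(\left(-1\right) 0\right) = -27 + 9 \cdot 0 = -27 + 0 = -27$)
$h = 729$ ($h = \left(\left(-3 - 27\right) + 3\right)^{2} = \left(-30 + 3\right)^{2} = \left(-27\right)^{2} = 729$)
$\left(46 + h\right)^{2} = \left(46 + 729\right)^{2} = 775^{2} = 600625$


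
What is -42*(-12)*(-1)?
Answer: -504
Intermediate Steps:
-42*(-12)*(-1) = 504*(-1) = -504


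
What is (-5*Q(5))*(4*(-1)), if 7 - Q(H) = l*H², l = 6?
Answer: -2860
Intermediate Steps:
Q(H) = 7 - 6*H²
(-5*Q(5))*(4*(-1)) = (-5*(7 - 6*5²))*(4*(-1)) = -5*(7 - 6*25)*(-4) = -5*(7 - 150)*(-4) = -5*(-143)*(-4) = 715*(-4) = -2860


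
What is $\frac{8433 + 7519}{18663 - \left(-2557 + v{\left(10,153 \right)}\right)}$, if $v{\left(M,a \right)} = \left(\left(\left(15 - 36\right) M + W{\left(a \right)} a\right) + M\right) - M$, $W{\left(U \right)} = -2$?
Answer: $\frac{1994}{2717} \approx 0.7339$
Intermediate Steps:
$v{\left(M,a \right)} = - 21 M - 2 a$ ($v{\left(M,a \right)} = \left(\left(\left(15 - 36\right) M - 2 a\right) + M\right) - M = \left(\left(- 21 M - 2 a\right) + M\right) - M = \left(- 20 M - 2 a\right) - M = - 21 M - 2 a$)
$\frac{8433 + 7519}{18663 - \left(-2557 + v{\left(10,153 \right)}\right)} = \frac{8433 + 7519}{18663 - \left(-2557 - 306 - 210\right)} = \frac{15952}{18663 + \left(2557 - \left(-210 - 306\right)\right)} = \frac{15952}{18663 + \left(2557 - -516\right)} = \frac{15952}{18663 + \left(2557 + 516\right)} = \frac{15952}{18663 + 3073} = \frac{15952}{21736} = 15952 \cdot \frac{1}{21736} = \frac{1994}{2717}$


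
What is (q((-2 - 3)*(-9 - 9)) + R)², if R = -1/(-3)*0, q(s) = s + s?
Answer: 32400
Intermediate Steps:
q(s) = 2*s
R = 0 (R = -1*(-⅓)*0 = (⅓)*0 = 0)
(q((-2 - 3)*(-9 - 9)) + R)² = (2*((-2 - 3)*(-9 - 9)) + 0)² = (2*(-5*(-18)) + 0)² = (2*90 + 0)² = (180 + 0)² = 180² = 32400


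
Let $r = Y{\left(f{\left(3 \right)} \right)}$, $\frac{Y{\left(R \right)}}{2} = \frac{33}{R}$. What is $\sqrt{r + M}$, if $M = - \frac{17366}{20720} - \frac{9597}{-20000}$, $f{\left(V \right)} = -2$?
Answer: $\frac{i \sqrt{89508264286}}{51800} \approx 5.7757 i$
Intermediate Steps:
$M = - \frac{1855877}{5180000}$ ($M = \left(-17366\right) \frac{1}{20720} - - \frac{9597}{20000} = - \frac{8683}{10360} + \frac{9597}{20000} = - \frac{1855877}{5180000} \approx -0.35828$)
$Y{\left(R \right)} = \frac{66}{R}$ ($Y{\left(R \right)} = 2 \frac{33}{R} = \frac{66}{R}$)
$r = -33$ ($r = \frac{66}{-2} = 66 \left(- \frac{1}{2}\right) = -33$)
$\sqrt{r + M} = \sqrt{-33 - \frac{1855877}{5180000}} = \sqrt{- \frac{172795877}{5180000}} = \frac{i \sqrt{89508264286}}{51800}$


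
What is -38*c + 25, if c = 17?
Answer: -621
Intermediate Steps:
-38*c + 25 = -38*17 + 25 = -646 + 25 = -621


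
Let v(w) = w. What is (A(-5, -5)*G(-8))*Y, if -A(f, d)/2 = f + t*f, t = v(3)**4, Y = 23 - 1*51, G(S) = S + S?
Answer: 367360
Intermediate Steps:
G(S) = 2*S
Y = -28 (Y = 23 - 51 = -28)
t = 81 (t = 3**4 = 81)
A(f, d) = -164*f (A(f, d) = -2*(f + 81*f) = -164*f)
(A(-5, -5)*G(-8))*Y = ((-164*(-5))*(2*(-8)))*(-28) = (820*(-16))*(-28) = -13120*(-28) = 367360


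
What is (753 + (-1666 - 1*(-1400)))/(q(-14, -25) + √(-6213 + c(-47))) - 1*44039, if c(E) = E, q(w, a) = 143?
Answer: 2*(-44039*√1565 + 3148545*I)/(-143*I + 2*√1565) ≈ -44036.0 - 1.4426*I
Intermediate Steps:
(753 + (-1666 - 1*(-1400)))/(q(-14, -25) + √(-6213 + c(-47))) - 1*44039 = (753 + (-1666 - 1*(-1400)))/(143 + √(-6213 - 47)) - 1*44039 = (753 + (-1666 + 1400))/(143 + √(-6260)) - 44039 = (753 - 266)/(143 + 2*I*√1565) - 44039 = 487/(143 + 2*I*√1565) - 44039 = -44039 + 487/(143 + 2*I*√1565)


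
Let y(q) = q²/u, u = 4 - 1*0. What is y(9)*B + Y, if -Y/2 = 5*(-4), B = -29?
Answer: -2189/4 ≈ -547.25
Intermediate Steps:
Y = 40 (Y = -10*(-4) = -2*(-20) = 40)
u = 4 (u = 4 + 0 = 4)
y(q) = q²/4
y(9)*B + Y = ((¼)*9²)*(-29) + 40 = ((¼)*81)*(-29) + 40 = (81/4)*(-29) + 40 = -2349/4 + 40 = -2189/4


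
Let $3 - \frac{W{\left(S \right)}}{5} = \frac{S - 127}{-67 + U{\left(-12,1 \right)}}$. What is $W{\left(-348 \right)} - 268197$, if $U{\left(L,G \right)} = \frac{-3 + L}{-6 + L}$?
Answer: $- \frac{106482504}{397} \approx -2.6822 \cdot 10^{5}$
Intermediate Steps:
$U{\left(L,G \right)} = \frac{-3 + L}{-6 + L}$
$W{\left(S \right)} = \frac{2145}{397} + \frac{30 S}{397}$ ($W{\left(S \right)} = 15 - 5 \frac{S - 127}{-67 + \frac{-3 - 12}{-6 - 12}} = 15 - 5 \frac{-127 + S}{-67 + \frac{1}{-18} \left(-15\right)} = 15 - 5 \frac{-127 + S}{-67 - - \frac{5}{6}} = 15 - 5 \frac{-127 + S}{-67 + \frac{5}{6}} = 15 - 5 \frac{-127 + S}{- \frac{397}{6}} = 15 - 5 \left(-127 + S\right) \left(- \frac{6}{397}\right) = 15 - 5 \left(\frac{762}{397} - \frac{6 S}{397}\right) = 15 + \left(- \frac{3810}{397} + \frac{30 S}{397}\right) = \frac{2145}{397} + \frac{30 S}{397}$)
$W{\left(-348 \right)} - 268197 = \left(\frac{2145}{397} + \frac{30}{397} \left(-348\right)\right) - 268197 = \left(\frac{2145}{397} - \frac{10440}{397}\right) - 268197 = - \frac{8295}{397} - 268197 = - \frac{106482504}{397}$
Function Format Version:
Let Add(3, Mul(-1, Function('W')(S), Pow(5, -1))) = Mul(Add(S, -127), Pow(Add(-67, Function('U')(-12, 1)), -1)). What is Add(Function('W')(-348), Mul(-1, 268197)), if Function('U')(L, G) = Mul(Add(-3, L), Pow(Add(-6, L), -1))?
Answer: Rational(-106482504, 397) ≈ -2.6822e+5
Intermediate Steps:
Function('U')(L, G) = Mul(Pow(Add(-6, L), -1), Add(-3, L))
Function('W')(S) = Add(Rational(2145, 397), Mul(Rational(30, 397), S)) (Function('W')(S) = Add(15, Mul(-5, Mul(Add(S, -127), Pow(Add(-67, Mul(Pow(Add(-6, -12), -1), Add(-3, -12))), -1)))) = Add(15, Mul(-5, Mul(Add(-127, S), Pow(Add(-67, Mul(Pow(-18, -1), -15)), -1)))) = Add(15, Mul(-5, Mul(Add(-127, S), Pow(Add(-67, Mul(Rational(-1, 18), -15)), -1)))) = Add(15, Mul(-5, Mul(Add(-127, S), Pow(Add(-67, Rational(5, 6)), -1)))) = Add(15, Mul(-5, Mul(Add(-127, S), Pow(Rational(-397, 6), -1)))) = Add(15, Mul(-5, Mul(Add(-127, S), Rational(-6, 397)))) = Add(15, Mul(-5, Add(Rational(762, 397), Mul(Rational(-6, 397), S)))) = Add(15, Add(Rational(-3810, 397), Mul(Rational(30, 397), S))) = Add(Rational(2145, 397), Mul(Rational(30, 397), S)))
Add(Function('W')(-348), Mul(-1, 268197)) = Add(Add(Rational(2145, 397), Mul(Rational(30, 397), -348)), Mul(-1, 268197)) = Add(Add(Rational(2145, 397), Rational(-10440, 397)), -268197) = Add(Rational(-8295, 397), -268197) = Rational(-106482504, 397)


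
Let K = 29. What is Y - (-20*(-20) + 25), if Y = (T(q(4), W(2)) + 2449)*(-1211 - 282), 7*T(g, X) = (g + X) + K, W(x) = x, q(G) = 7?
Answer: -25654208/7 ≈ -3.6649e+6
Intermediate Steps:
T(g, X) = 29/7 + X/7 + g/7 (T(g, X) = ((g + X) + 29)/7 = ((X + g) + 29)/7 = (29 + X + g)/7 = 29/7 + X/7 + g/7)
Y = -25651233/7 (Y = ((29/7 + (1/7)*2 + (1/7)*7) + 2449)*(-1211 - 282) = ((29/7 + 2/7 + 1) + 2449)*(-1493) = (38/7 + 2449)*(-1493) = (17181/7)*(-1493) = -25651233/7 ≈ -3.6645e+6)
Y - (-20*(-20) + 25) = -25651233/7 - (-20*(-20) + 25) = -25651233/7 - (400 + 25) = -25651233/7 - 1*425 = -25651233/7 - 425 = -25654208/7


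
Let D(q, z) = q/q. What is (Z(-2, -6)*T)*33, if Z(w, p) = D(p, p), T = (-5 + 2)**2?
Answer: 297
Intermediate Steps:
D(q, z) = 1
T = 9 (T = (-3)**2 = 9)
Z(w, p) = 1
(Z(-2, -6)*T)*33 = (1*9)*33 = 9*33 = 297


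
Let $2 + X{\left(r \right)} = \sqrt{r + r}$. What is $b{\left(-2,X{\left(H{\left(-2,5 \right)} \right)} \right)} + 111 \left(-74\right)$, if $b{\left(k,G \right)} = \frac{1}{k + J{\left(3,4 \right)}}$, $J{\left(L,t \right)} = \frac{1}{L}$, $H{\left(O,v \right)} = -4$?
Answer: $- \frac{41073}{5} \approx -8214.6$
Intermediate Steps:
$X{\left(r \right)} = -2 + \sqrt{2} \sqrt{r}$ ($X{\left(r \right)} = -2 + \sqrt{r + r} = -2 + \sqrt{2 r} = -2 + \sqrt{2} \sqrt{r}$)
$b{\left(k,G \right)} = \frac{1}{\frac{1}{3} + k}$ ($b{\left(k,G \right)} = \frac{1}{k + \frac{1}{3}} = \frac{1}{\frac{1}{3} + k}$)
$b{\left(-2,X{\left(H{\left(-2,5 \right)} \right)} \right)} + 111 \left(-74\right) = \frac{3}{1 + 3 \left(-2\right)} + 111 \left(-74\right) = \frac{3}{1 - 6} - 8214 = \frac{3}{-5} - 8214 = 3 \left(- \frac{1}{5}\right) - 8214 = - \frac{3}{5} - 8214 = - \frac{41073}{5}$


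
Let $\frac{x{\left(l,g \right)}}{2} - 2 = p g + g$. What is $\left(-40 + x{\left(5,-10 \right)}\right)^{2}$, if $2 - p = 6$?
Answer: $576$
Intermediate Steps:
$p = -4$ ($p = 2 - 6 = -4$)
$x{\left(l,g \right)} = 4 - 6 g$ ($x{\left(l,g \right)} = 4 + 2 \left(- 4 g + g\right) = 4 + 2 \left(- 3 g\right) = 4 - 6 g$)
$\left(-40 + x{\left(5,-10 \right)}\right)^{2} = \left(-40 + \left(4 - -60\right)\right)^{2} = \left(-40 + \left(4 + 60\right)\right)^{2} = \left(-40 + 64\right)^{2} = 24^{2} = 576$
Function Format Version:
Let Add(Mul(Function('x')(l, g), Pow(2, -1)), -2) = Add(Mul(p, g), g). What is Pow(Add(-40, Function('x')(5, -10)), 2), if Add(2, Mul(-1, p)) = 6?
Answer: 576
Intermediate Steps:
p = -4 (p = Add(2, Mul(-1, 6)) = Add(2, -6) = -4)
Function('x')(l, g) = Add(4, Mul(-6, g)) (Function('x')(l, g) = Add(4, Mul(2, Add(Mul(-4, g), g))) = Add(4, Mul(2, Mul(-3, g))) = Add(4, Mul(-6, g)))
Pow(Add(-40, Function('x')(5, -10)), 2) = Pow(Add(-40, Add(4, Mul(-6, -10))), 2) = Pow(Add(-40, Add(4, 60)), 2) = Pow(Add(-40, 64), 2) = Pow(24, 2) = 576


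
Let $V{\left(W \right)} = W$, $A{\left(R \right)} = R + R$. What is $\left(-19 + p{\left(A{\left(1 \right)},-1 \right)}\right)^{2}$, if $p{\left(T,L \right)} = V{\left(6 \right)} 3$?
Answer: $1$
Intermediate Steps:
$A{\left(R \right)} = 2 R$
$p{\left(T,L \right)} = 18$ ($p{\left(T,L \right)} = 6 \cdot 3 = 18$)
$\left(-19 + p{\left(A{\left(1 \right)},-1 \right)}\right)^{2} = \left(-19 + 18\right)^{2} = \left(-1\right)^{2} = 1$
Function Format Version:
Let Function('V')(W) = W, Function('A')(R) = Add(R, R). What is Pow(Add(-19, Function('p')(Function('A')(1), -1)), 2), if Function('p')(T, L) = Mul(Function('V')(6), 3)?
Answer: 1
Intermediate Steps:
Function('A')(R) = Mul(2, R)
Function('p')(T, L) = 18 (Function('p')(T, L) = Mul(6, 3) = 18)
Pow(Add(-19, Function('p')(Function('A')(1), -1)), 2) = Pow(Add(-19, 18), 2) = Pow(-1, 2) = 1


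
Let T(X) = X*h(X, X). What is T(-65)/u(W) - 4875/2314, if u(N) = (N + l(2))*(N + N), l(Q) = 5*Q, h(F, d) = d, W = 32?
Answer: -127975/239232 ≈ -0.53494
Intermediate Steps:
T(X) = X² (T(X) = X*X = X²)
u(N) = 2*N*(10 + N) (u(N) = (N + 5*2)*(N + N) = (N + 10)*(2*N) = (10 + N)*(2*N) = 2*N*(10 + N))
T(-65)/u(W) - 4875/2314 = (-65)²/((2*32*(10 + 32))) - 4875/2314 = 4225/((2*32*42)) - 4875*1/2314 = 4225/2688 - 375/178 = -127975/239232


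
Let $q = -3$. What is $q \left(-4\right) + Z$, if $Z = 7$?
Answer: $19$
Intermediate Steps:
$q \left(-4\right) + Z = \left(-3\right) \left(-4\right) + 7 = 12 + 7 = 19$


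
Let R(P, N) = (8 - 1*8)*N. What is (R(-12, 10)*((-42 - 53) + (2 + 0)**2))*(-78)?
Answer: 0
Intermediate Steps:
R(P, N) = 0 (R(P, N) = (8 - 8)*N = 0*N = 0)
(R(-12, 10)*((-42 - 53) + (2 + 0)**2))*(-78) = (0*((-42 - 53) + (2 + 0)**2))*(-78) = (0*(-95 + 2**2))*(-78) = (0*(-95 + 4))*(-78) = (0*(-91))*(-78) = 0*(-78) = 0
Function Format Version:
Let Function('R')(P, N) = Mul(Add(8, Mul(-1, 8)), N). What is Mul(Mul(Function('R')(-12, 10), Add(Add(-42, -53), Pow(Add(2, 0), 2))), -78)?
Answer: 0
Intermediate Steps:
Function('R')(P, N) = 0 (Function('R')(P, N) = Mul(Add(8, -8), N) = Mul(0, N) = 0)
Mul(Mul(Function('R')(-12, 10), Add(Add(-42, -53), Pow(Add(2, 0), 2))), -78) = Mul(Mul(0, Add(Add(-42, -53), Pow(Add(2, 0), 2))), -78) = Mul(Mul(0, Add(-95, Pow(2, 2))), -78) = Mul(Mul(0, Add(-95, 4)), -78) = Mul(Mul(0, -91), -78) = Mul(0, -78) = 0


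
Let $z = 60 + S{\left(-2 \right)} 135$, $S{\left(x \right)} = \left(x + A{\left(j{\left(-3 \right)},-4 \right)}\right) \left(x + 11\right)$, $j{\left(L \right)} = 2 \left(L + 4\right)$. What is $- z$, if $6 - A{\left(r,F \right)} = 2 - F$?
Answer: $2370$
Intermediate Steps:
$j{\left(L \right)} = 8 + 2 L$ ($j{\left(L \right)} = 2 \left(4 + L\right) = 8 + 2 L$)
$A{\left(r,F \right)} = 4 + F$ ($A{\left(r,F \right)} = 6 - \left(2 - F\right) = 6 + \left(-2 + F\right) = 4 + F$)
$S{\left(x \right)} = x \left(11 + x\right)$ ($S{\left(x \right)} = \left(x + \left(4 - 4\right)\right) \left(x + 11\right) = \left(x + 0\right) \left(11 + x\right) = x \left(11 + x\right)$)
$z = -2370$ ($z = 60 + - 2 \left(11 - 2\right) 135 = 60 + \left(-2\right) 9 \cdot 135 = 60 - 2430 = -2370$)
$- z = \left(-1\right) \left(-2370\right) = 2370$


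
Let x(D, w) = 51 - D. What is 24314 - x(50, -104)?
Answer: 24313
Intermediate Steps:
24314 - x(50, -104) = 24314 - (51 - 1*50) = 24314 - (51 - 50) = 24314 - 1*1 = 24314 - 1 = 24313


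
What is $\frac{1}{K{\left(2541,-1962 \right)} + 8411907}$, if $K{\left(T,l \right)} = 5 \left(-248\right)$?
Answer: $\frac{1}{8410667} \approx 1.189 \cdot 10^{-7}$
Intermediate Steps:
$K{\left(T,l \right)} = -1240$
$\frac{1}{K{\left(2541,-1962 \right)} + 8411907} = \frac{1}{-1240 + 8411907} = \frac{1}{8410667}$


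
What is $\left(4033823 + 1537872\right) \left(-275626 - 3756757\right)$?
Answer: $-22467208199185$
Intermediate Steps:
$\left(4033823 + 1537872\right) \left(-275626 - 3756757\right) = 5571695 \left(-275626 - 3756757\right) = 5571695 \left(-4032383\right) = -22467208199185$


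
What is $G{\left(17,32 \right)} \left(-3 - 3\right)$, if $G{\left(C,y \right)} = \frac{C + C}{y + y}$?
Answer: $- \frac{51}{16} \approx -3.1875$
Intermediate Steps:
$G{\left(C,y \right)} = \frac{C}{y}$ ($G{\left(C,y \right)} = \frac{2 C}{2 y} = 2 C \frac{1}{2 y} = \frac{C}{y}$)
$G{\left(17,32 \right)} \left(-3 - 3\right) = \frac{17}{32} \left(-3 - 3\right) = 17 \cdot \frac{1}{32} \left(-3 - 3\right) = \frac{17}{32} \left(-6\right) = - \frac{51}{16}$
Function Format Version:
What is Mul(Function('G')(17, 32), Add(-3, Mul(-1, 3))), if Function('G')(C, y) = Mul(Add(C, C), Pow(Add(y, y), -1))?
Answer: Rational(-51, 16) ≈ -3.1875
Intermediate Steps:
Function('G')(C, y) = Mul(C, Pow(y, -1)) (Function('G')(C, y) = Mul(Mul(2, C), Pow(Mul(2, y), -1)) = Mul(Mul(2, C), Mul(Rational(1, 2), Pow(y, -1))) = Mul(C, Pow(y, -1)))
Mul(Function('G')(17, 32), Add(-3, Mul(-1, 3))) = Mul(Mul(17, Pow(32, -1)), Add(-3, Mul(-1, 3))) = Mul(Mul(17, Rational(1, 32)), Add(-3, -3)) = Mul(Rational(17, 32), -6) = Rational(-51, 16)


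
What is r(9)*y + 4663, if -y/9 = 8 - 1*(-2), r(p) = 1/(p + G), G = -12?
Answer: 4693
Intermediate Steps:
r(p) = 1/(-12 + p) (r(p) = 1/(p - 12) = 1/(-12 + p))
y = -90 (y = -9*(8 - 1*(-2)) = -9*(8 + 2) = -9*10 = -90)
r(9)*y + 4663 = -90/(-12 + 9) + 4663 = -90/(-3) + 4663 = -⅓*(-90) + 4663 = 30 + 4663 = 4693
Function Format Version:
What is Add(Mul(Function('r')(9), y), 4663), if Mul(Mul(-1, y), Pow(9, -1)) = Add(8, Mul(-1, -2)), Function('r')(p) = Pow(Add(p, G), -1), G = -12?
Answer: 4693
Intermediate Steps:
Function('r')(p) = Pow(Add(-12, p), -1) (Function('r')(p) = Pow(Add(p, -12), -1) = Pow(Add(-12, p), -1))
y = -90 (y = Mul(-9, Add(8, Mul(-1, -2))) = Mul(-9, Add(8, 2)) = Mul(-9, 10) = -90)
Add(Mul(Function('r')(9), y), 4663) = Add(Mul(Pow(Add(-12, 9), -1), -90), 4663) = Add(Mul(Pow(-3, -1), -90), 4663) = Add(Mul(Rational(-1, 3), -90), 4663) = Add(30, 4663) = 4693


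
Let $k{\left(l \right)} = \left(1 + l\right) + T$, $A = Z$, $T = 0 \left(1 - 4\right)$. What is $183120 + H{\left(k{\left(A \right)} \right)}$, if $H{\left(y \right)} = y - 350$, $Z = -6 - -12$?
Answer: $182777$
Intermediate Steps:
$Z = 6$ ($Z = -6 + 12 = 6$)
$T = 0$ ($T = 0 \left(-3\right) = 0$)
$A = 6$
$k{\left(l \right)} = 1 + l$ ($k{\left(l \right)} = \left(1 + l\right) + 0 = 1 + l$)
$H{\left(y \right)} = -350 + y$
$183120 + H{\left(k{\left(A \right)} \right)} = 183120 + \left(-350 + \left(1 + 6\right)\right) = 183120 + \left(-350 + 7\right) = 183120 - 343 = 182777$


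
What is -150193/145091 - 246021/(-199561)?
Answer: 5722767638/28954505051 ≈ 0.19765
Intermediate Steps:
-150193/145091 - 246021/(-199561) = -150193*1/145091 - 246021*(-1/199561) = -150193/145091 + 246021/199561 = 5722767638/28954505051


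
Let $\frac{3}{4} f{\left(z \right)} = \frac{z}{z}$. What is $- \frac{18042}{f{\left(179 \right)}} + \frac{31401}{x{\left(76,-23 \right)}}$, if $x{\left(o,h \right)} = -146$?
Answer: $- \frac{1003500}{73} \approx -13747.0$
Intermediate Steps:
$f{\left(z \right)} = \frac{4}{3}$ ($f{\left(z \right)} = \frac{4 \frac{z}{z}}{3} = \frac{4}{3} \cdot 1 = \frac{4}{3}$)
$- \frac{18042}{f{\left(179 \right)}} + \frac{31401}{x{\left(76,-23 \right)}} = - \frac{18042}{\frac{4}{3}} + \frac{31401}{-146} = \left(-18042\right) \frac{3}{4} + 31401 \left(- \frac{1}{146}\right) = - \frac{27063}{2} - \frac{31401}{146} = - \frac{1003500}{73}$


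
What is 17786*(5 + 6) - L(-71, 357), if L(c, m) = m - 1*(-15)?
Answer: 195274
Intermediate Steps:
L(c, m) = 15 + m (L(c, m) = m + 15 = 15 + m)
17786*(5 + 6) - L(-71, 357) = 17786*(5 + 6) - (15 + 357) = 17786*11 - 1*372 = 195646 - 372 = 195274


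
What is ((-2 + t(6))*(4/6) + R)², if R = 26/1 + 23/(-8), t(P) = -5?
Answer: 196249/576 ≈ 340.71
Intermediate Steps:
R = 185/8 (R = 26*1 + 23*(-⅛) = 26 - 23/8 = 185/8 ≈ 23.125)
((-2 + t(6))*(4/6) + R)² = ((-2 - 5)*(4/6) + 185/8)² = (-28/6 + 185/8)² = (-7*⅔ + 185/8)² = (-14/3 + 185/8)² = (443/24)² = 196249/576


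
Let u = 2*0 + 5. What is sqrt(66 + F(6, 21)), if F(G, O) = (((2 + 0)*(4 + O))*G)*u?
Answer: 3*sqrt(174) ≈ 39.573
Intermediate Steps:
u = 5 (u = 0 + 5 = 5)
F(G, O) = 5*G*(8 + 2*O) (F(G, O) = (((2 + 0)*(4 + O))*G)*5 = ((2*(4 + O))*G)*5 = ((8 + 2*O)*G)*5 = (G*(8 + 2*O))*5 = 5*G*(8 + 2*O))
sqrt(66 + F(6, 21)) = sqrt(66 + 10*6*(4 + 21)) = sqrt(66 + 10*6*25) = sqrt(66 + 1500) = sqrt(1566) = 3*sqrt(174)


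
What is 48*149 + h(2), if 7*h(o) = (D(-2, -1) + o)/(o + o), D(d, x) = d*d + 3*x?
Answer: 200259/28 ≈ 7152.1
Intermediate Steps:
D(d, x) = d² + 3*x
h(o) = (1 + o)/(14*o) (h(o) = ((((-2)² + 3*(-1)) + o)/(o + o))/7 = (((4 - 3) + o)/((2*o)))/7 = ((1 + o)*(1/(2*o)))/7 = ((1 + o)/(2*o))/7 = (1 + o)/(14*o))
48*149 + h(2) = 48*149 + (1/14)*(1 + 2)/2 = 7152 + (1/14)*(½)*3 = 7152 + 3/28 = 200259/28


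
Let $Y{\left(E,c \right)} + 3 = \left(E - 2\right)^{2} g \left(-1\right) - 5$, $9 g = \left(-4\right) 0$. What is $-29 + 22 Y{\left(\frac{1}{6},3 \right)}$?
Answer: $-205$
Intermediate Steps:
$g = 0$ ($g = \frac{\left(-4\right) 0}{9} = \frac{1}{9} \cdot 0 = 0$)
$Y{\left(E,c \right)} = -8$ ($Y{\left(E,c \right)} = -3 + \left(\left(E - 2\right)^{2} \cdot 0 \left(-1\right) - 5\right) = -3 + \left(\left(-2 + E\right)^{2} \cdot 0 \left(-1\right) - 5\right) = -3 + \left(0 \left(-1\right) - 5\right) = -3 + \left(0 - 5\right) = -3 - 5 = -8$)
$-29 + 22 Y{\left(\frac{1}{6},3 \right)} = -29 + 22 \left(-8\right) = -29 - 176 = -205$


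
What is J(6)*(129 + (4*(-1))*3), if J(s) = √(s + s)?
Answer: 234*√3 ≈ 405.30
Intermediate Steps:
J(s) = √2*√s (J(s) = √(2*s) = √2*√s)
J(6)*(129 + (4*(-1))*3) = (√2*√6)*(129 + (4*(-1))*3) = (2*√3)*(129 - 4*3) = (2*√3)*(129 - 12) = (2*√3)*117 = 234*√3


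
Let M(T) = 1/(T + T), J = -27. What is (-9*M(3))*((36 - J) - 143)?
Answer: 120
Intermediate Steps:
M(T) = 1/(2*T)
(-9*M(3))*((36 - J) - 143) = (-9/(2*3))*((36 - 1*(-27)) - 143) = (-9/(2*3))*((36 + 27) - 143) = (-9*1/6)*(63 - 143) = -3/2*(-80) = 120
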